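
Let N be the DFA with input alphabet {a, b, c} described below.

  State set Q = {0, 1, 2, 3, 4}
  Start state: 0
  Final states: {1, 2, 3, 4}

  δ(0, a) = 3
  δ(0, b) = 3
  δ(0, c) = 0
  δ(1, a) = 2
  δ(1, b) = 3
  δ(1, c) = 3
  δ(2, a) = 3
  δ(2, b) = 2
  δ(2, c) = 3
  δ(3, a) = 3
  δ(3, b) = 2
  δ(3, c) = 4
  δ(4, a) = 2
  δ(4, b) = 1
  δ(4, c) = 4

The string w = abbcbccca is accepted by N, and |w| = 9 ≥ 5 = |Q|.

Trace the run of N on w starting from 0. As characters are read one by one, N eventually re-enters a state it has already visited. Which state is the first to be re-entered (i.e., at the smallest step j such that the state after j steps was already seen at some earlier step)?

Run of N on w = a b b c b c c c a:
  step 0: 0  (start)
  step 1: 3  (read a: 0→3)
  step 2: 2  (read b: 3→2)
  step 3: 2  (read b: 2→2)   ← first repeat (2 seen earlier)
  step 4: 3  (read c: 2→3)
  step 5: 2  (read b: 3→2)
  step 6: 3  (read c: 2→3)
  step 7: 4  (read c: 3→4)
  step 8: 4  (read c: 4→4)
  step 9: 2  (read a: 4→2)

The earliest repeat is at step j = 3: N is in 2, which it already visited at step i = 2.
With |Q| = 5, pigeonhole forces a state repeat no later than step 5; the substring read between the first and second visits to that state can be pumped.

2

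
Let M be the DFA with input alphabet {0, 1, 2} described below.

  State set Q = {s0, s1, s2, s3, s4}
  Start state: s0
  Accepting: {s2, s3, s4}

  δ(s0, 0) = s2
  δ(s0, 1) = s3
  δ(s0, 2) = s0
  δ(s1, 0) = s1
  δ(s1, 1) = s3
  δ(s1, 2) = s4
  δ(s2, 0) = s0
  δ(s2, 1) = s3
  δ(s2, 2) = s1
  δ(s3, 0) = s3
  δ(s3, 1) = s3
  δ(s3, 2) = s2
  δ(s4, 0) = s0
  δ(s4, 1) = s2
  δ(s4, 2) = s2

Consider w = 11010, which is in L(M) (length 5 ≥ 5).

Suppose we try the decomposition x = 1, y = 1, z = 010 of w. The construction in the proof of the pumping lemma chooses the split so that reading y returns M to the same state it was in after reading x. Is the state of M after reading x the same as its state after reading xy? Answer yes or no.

Run of M on the first 2 characters of w = 1 1:
  step 0: s0  (start)
  step 1: s3  (read 1: s0→s3)
  step 2: s3  (read 1: s3→s3)

After x (step 1): s3. After xy (step 2): s3.
They match, so y = 1 drives M around a cycle from s3 back to itself; pumping y any number of times keeps M in s3 before reading z, and xyⁱz ∈ L(M) for every i ≥ 0.

yes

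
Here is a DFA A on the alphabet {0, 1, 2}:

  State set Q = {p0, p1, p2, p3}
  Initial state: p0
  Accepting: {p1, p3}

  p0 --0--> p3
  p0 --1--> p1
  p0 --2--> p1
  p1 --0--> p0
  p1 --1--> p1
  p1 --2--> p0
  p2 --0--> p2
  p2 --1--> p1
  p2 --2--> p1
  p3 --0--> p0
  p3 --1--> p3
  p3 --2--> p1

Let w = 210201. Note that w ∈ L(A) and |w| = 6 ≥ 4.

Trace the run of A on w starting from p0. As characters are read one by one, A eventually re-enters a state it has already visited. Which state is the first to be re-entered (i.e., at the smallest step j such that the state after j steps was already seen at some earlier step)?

Run of A on w = 2 1 0 2 0 1:
  step 0: p0  (start)
  step 1: p1  (read 2: p0→p1)
  step 2: p1  (read 1: p1→p1)   ← first repeat (p1 seen earlier)
  step 3: p0  (read 0: p1→p0)
  step 4: p1  (read 2: p0→p1)
  step 5: p0  (read 0: p1→p0)
  step 6: p1  (read 1: p0→p1)

The earliest repeat is at step j = 2: A is in p1, which it already visited at step i = 1.
The DFA has 4 states, so the proof of the pumping lemma guarantees a repeated state among the first 4+1 visited; the segment between the two visits is the pumpable y.

p1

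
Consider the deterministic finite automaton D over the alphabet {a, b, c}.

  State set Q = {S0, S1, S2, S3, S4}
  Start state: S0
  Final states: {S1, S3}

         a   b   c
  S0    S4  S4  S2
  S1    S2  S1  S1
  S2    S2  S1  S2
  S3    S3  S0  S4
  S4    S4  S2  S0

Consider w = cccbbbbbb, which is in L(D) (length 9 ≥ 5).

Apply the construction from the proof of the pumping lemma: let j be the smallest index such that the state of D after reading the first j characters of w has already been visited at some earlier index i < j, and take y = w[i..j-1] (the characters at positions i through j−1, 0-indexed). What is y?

State sequence: S0 -c-> S2 -c-> S2 -c-> S2 -b-> S1 -b-> S1 -b-> S1 -b-> S1 -b-> S1 -b-> S1
First repeat at step 2: S2 was already visited.

So i = 1, j = 2, giving x = w[0:1] = c, y = w[1:2] = c, z = w[2:9] = cbbbbbb.
Check: |xy| = 2 ≤ 5 and |y| = 1 ≥ 1. Reading y takes D from S2 back to S2, so every xyⁱz is accepted.
Pumping length from the standard proof: p = 5 (the number of states). The repeated state found above gives |xy| = j ≤ 5 and |y| = j − i ≥ 1.

c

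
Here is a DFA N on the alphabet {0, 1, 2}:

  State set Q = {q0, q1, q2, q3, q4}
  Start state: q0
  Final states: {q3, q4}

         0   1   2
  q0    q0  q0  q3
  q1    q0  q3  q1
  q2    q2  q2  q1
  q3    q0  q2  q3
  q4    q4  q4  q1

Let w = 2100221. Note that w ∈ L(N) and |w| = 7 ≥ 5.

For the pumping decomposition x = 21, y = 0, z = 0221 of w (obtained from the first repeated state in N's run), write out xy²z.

xy^2z = 21·0·0·0221 = 21000221.
Reading y = 0 takes N from q2 back to q2, so after x·y·y the machine is still in q2, and z then leads to the accepting state q3. Hence 21000221 ∈ L(N).

21000221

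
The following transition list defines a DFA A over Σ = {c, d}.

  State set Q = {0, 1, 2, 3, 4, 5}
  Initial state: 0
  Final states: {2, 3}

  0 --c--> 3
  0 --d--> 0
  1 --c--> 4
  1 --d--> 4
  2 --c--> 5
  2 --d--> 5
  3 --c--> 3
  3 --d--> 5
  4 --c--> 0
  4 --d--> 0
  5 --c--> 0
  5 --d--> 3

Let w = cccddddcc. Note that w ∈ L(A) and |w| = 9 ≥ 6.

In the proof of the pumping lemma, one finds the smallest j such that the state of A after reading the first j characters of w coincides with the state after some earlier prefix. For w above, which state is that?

Run of A on w = c c c d d d d c c:
  step 0: 0  (start)
  step 1: 3  (read c: 0→3)
  step 2: 3  (read c: 3→3)   ← first repeat (3 seen earlier)
  step 3: 3  (read c: 3→3)
  step 4: 5  (read d: 3→5)
  step 5: 3  (read d: 5→3)
  step 6: 5  (read d: 3→5)
  step 7: 3  (read d: 5→3)
  step 8: 3  (read c: 3→3)
  step 9: 3  (read c: 3→3)

The earliest repeat is at step j = 2: A is in 3, which it already visited at step i = 1.
Pumping length from the standard proof: p = 6 (the number of states). The repeated state found above gives |xy| = j ≤ 6 and |y| = j − i ≥ 1.

3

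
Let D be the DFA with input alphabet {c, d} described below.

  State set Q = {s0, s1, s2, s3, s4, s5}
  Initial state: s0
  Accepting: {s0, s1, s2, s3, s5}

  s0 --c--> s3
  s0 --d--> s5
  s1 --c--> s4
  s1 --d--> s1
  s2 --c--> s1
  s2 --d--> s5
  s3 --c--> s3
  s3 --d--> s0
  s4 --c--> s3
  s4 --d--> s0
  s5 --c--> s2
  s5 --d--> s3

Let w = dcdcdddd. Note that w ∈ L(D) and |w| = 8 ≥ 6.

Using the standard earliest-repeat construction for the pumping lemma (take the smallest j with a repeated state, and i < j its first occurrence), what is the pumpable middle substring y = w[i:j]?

cd

Run of D on w = d c d c d d d d:
  step 0: s0  (start)
  step 1: s5  (read d: s0→s5)
  step 2: s2  (read c: s5→s2)
  step 3: s5  (read d: s2→s5)   ← first repeat (s5 seen earlier)
  step 4: s2  (read c: s5→s2)
  step 5: s5  (read d: s2→s5)
  step 6: s3  (read d: s5→s3)
  step 7: s0  (read d: s3→s0)
  step 8: s5  (read d: s0→s5)

So i = 1, j = 3, giving x = w[0:1] = d, y = w[1:3] = cd, z = w[3:8] = cdddd.
Check: |xy| = 3 ≤ 6 and |y| = 2 ≥ 1. Reading y takes D from s5 back to s5, so every xyⁱz is accepted.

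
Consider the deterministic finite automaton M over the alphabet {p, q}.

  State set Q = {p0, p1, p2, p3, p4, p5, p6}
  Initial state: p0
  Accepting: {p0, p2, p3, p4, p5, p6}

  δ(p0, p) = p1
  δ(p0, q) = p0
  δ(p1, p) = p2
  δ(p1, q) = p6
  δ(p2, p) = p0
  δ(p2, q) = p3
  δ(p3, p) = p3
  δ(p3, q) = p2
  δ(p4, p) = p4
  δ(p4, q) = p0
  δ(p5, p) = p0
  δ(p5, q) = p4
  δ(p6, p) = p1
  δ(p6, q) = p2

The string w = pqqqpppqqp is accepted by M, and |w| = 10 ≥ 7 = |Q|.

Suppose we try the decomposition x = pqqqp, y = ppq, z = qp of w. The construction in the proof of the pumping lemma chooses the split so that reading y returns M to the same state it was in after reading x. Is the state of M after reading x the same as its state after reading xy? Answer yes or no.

no

State sequence: p0 -p-> p1 -q-> p6 -q-> p2 -q-> p3 -p-> p3 -p-> p3 -p-> p3 -q-> p2

After x (step 5): p3. After xy (step 8): p2.
They differ (p3 ≠ p2), so y is not a cycle from the state after x; this split is not the one the pumping-lemma construction produces, and pumping y need not keep the string in L(M).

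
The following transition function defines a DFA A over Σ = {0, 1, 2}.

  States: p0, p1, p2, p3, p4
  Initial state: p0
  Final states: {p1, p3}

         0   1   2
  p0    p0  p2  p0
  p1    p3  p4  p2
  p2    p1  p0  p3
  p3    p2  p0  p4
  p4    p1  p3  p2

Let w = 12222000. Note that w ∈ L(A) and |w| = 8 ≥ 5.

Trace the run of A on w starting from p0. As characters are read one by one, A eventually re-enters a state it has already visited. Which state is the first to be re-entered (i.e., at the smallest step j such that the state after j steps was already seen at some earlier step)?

p2

State sequence: p0 -1-> p2 -2-> p3 -2-> p4 -2-> p2 -2-> p3 -0-> p2 -0-> p1 -0-> p3
First repeat at step 4: p2 was already visited.

The earliest repeat is at step j = 4: A is in p2, which it already visited at step i = 1.
The DFA has 5 states, so the proof of the pumping lemma guarantees a repeated state among the first 5+1 visited; the segment between the two visits is the pumpable y.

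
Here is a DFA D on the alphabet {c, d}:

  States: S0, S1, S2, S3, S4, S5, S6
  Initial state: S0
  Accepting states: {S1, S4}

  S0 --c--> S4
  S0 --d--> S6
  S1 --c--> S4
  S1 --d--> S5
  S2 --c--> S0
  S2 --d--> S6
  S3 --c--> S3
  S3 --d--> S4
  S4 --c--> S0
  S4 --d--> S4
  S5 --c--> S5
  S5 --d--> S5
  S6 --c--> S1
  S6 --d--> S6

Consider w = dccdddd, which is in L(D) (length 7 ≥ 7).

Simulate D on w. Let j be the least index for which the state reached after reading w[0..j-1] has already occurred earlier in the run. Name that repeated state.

S4

State sequence: S0 -d-> S6 -c-> S1 -c-> S4 -d-> S4 -d-> S4 -d-> S4 -d-> S4
First repeat at step 4: S4 was already visited.

The earliest repeat is at step j = 4: D is in S4, which it already visited at step i = 3.
With |Q| = 7, pigeonhole forces a state repeat no later than step 7; the substring read between the first and second visits to that state can be pumped.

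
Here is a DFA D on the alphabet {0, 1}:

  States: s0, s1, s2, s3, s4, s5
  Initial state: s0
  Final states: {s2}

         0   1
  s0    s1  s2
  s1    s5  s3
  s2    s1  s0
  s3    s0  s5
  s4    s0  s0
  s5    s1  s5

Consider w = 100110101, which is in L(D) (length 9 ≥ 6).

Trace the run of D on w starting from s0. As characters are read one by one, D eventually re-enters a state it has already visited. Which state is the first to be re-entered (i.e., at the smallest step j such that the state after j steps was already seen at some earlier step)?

s5

State sequence: s0 -1-> s2 -0-> s1 -0-> s5 -1-> s5 -1-> s5 -0-> s1 -1-> s3 -0-> s0 -1-> s2
First repeat at step 4: s5 was already visited.

The earliest repeat is at step j = 4: D is in s5, which it already visited at step i = 3.
Pumping length from the standard proof: p = 6 (the number of states). The repeated state found above gives |xy| = j ≤ 6 and |y| = j − i ≥ 1.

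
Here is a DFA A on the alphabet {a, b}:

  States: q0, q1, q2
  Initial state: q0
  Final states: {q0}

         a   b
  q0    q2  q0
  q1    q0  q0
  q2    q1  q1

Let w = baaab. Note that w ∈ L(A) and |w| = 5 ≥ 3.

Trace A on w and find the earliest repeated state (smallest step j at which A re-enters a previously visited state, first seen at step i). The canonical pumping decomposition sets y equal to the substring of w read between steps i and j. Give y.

Run of A on w = b a a a b:
  step 0: q0  (start)
  step 1: q0  (read b: q0→q0)   ← first repeat (q0 seen earlier)
  step 2: q2  (read a: q0→q2)
  step 3: q1  (read a: q2→q1)
  step 4: q0  (read a: q1→q0)
  step 5: q0  (read b: q0→q0)

So i = 0, j = 1, giving x = w[0:0] = ε, y = w[0:1] = b, z = w[1:5] = aaab.
Check: |xy| = 1 ≤ 3 and |y| = 1 ≥ 1. Reading y takes A from q0 back to q0, so every xyⁱz is accepted.
Since A has 3 states, any run of length ≥ 3 visits 3+1 states, so by pigeonhole some state repeats within the first 3 steps — that repeat gives the pumpable loop.

b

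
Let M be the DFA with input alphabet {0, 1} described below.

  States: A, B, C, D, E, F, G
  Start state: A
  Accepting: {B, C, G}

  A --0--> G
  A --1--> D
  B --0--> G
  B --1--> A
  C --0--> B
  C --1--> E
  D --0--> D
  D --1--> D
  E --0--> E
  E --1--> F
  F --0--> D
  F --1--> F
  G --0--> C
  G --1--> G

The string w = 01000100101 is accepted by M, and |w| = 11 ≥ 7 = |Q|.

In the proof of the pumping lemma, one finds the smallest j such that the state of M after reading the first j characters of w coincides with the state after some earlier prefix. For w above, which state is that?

G

Run of M on w = 0 1 0 0 0 1 0 0 1 0 1:
  step 0: A  (start)
  step 1: G  (read 0: A→G)
  step 2: G  (read 1: G→G)   ← first repeat (G seen earlier)
  step 3: C  (read 0: G→C)
  step 4: B  (read 0: C→B)
  step 5: G  (read 0: B→G)
  step 6: G  (read 1: G→G)
  step 7: C  (read 0: G→C)
  step 8: B  (read 0: C→B)
  step 9: A  (read 1: B→A)
  step 10: G  (read 0: A→G)
  step 11: G  (read 1: G→G)

The earliest repeat is at step j = 2: M is in G, which it already visited at step i = 1.
Pumping length from the standard proof: p = 7 (the number of states). The repeated state found above gives |xy| = j ≤ 7 and |y| = j − i ≥ 1.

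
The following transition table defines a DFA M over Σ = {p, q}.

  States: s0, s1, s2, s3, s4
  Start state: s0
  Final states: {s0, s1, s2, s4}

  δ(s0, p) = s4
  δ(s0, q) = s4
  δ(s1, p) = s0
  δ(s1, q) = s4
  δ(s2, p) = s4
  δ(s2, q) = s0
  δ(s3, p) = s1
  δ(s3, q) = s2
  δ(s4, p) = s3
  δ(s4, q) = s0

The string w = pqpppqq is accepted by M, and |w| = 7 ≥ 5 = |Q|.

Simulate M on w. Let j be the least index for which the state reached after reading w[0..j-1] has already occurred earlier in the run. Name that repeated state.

State sequence: s0 -p-> s4 -q-> s0 -p-> s4 -p-> s3 -p-> s1 -q-> s4 -q-> s0
First repeat at step 2: s0 was already visited.

The earliest repeat is at step j = 2: M is in s0, which it already visited at step i = 0.
Pumping length from the standard proof: p = 5 (the number of states). The repeated state found above gives |xy| = j ≤ 5 and |y| = j − i ≥ 1.

s0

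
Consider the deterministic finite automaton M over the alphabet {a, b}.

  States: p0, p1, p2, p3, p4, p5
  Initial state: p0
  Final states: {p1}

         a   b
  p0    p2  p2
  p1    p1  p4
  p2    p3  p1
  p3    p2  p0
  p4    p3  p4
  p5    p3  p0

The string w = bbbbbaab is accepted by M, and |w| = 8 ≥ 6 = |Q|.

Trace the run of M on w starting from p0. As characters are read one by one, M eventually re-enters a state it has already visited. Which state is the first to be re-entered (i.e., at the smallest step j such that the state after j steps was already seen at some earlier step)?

State sequence: p0 -b-> p2 -b-> p1 -b-> p4 -b-> p4 -b-> p4 -a-> p3 -a-> p2 -b-> p1
First repeat at step 4: p4 was already visited.

The earliest repeat is at step j = 4: M is in p4, which it already visited at step i = 3.
With |Q| = 6, pigeonhole forces a state repeat no later than step 6; the substring read between the first and second visits to that state can be pumped.

p4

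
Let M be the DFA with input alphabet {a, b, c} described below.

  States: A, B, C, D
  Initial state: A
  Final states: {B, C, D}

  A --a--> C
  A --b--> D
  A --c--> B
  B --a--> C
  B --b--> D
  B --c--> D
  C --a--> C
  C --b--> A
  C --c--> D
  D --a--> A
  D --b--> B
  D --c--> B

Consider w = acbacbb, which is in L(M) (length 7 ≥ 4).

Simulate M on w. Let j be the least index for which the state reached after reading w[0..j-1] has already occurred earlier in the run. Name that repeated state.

C

Run of M on w = a c b a c b b:
  step 0: A  (start)
  step 1: C  (read a: A→C)
  step 2: D  (read c: C→D)
  step 3: B  (read b: D→B)
  step 4: C  (read a: B→C)   ← first repeat (C seen earlier)
  step 5: D  (read c: C→D)
  step 6: B  (read b: D→B)
  step 7: D  (read b: B→D)

The earliest repeat is at step j = 4: M is in C, which it already visited at step i = 1.
The DFA has 4 states, so the proof of the pumping lemma guarantees a repeated state among the first 4+1 visited; the segment between the two visits is the pumpable y.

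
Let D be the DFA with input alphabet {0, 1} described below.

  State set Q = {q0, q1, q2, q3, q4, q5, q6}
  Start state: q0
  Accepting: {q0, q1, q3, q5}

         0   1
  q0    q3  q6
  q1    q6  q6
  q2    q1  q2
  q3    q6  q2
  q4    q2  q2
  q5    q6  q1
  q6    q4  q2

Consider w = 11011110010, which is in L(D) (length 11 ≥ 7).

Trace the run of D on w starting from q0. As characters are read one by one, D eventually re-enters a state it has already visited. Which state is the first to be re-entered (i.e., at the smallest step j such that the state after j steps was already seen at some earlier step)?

Run of D on w = 1 1 0 1 1 1 1 0 0 1 0:
  step 0: q0  (start)
  step 1: q6  (read 1: q0→q6)
  step 2: q2  (read 1: q6→q2)
  step 3: q1  (read 0: q2→q1)
  step 4: q6  (read 1: q1→q6)   ← first repeat (q6 seen earlier)
  step 5: q2  (read 1: q6→q2)
  step 6: q2  (read 1: q2→q2)
  step 7: q2  (read 1: q2→q2)
  step 8: q1  (read 0: q2→q1)
  step 9: q6  (read 0: q1→q6)
  step 10: q2  (read 1: q6→q2)
  step 11: q1  (read 0: q2→q1)

The earliest repeat is at step j = 4: D is in q6, which it already visited at step i = 1.

q6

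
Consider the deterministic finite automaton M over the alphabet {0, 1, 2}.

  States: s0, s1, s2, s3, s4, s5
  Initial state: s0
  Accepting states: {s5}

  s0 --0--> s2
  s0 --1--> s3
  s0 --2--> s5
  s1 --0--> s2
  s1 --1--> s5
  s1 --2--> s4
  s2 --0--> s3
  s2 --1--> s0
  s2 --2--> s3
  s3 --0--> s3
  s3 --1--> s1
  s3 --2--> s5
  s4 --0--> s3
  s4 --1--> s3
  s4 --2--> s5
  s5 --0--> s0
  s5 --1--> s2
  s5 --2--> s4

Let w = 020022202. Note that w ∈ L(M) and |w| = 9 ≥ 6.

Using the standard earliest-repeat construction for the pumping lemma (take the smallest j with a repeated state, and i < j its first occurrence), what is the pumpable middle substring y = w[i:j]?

Run of M on w = 0 2 0 0 2 2 2 0 2:
  step 0: s0  (start)
  step 1: s2  (read 0: s0→s2)
  step 2: s3  (read 2: s2→s3)
  step 3: s3  (read 0: s3→s3)   ← first repeat (s3 seen earlier)
  step 4: s3  (read 0: s3→s3)
  step 5: s5  (read 2: s3→s5)
  step 6: s4  (read 2: s5→s4)
  step 7: s5  (read 2: s4→s5)
  step 8: s0  (read 0: s5→s0)
  step 9: s5  (read 2: s0→s5)

So i = 2, j = 3, giving x = w[0:2] = 02, y = w[2:3] = 0, z = w[3:9] = 022202.
Check: |xy| = 3 ≤ 6 and |y| = 1 ≥ 1. Reading y takes M from s3 back to s3, so every xyⁱz is accepted.

0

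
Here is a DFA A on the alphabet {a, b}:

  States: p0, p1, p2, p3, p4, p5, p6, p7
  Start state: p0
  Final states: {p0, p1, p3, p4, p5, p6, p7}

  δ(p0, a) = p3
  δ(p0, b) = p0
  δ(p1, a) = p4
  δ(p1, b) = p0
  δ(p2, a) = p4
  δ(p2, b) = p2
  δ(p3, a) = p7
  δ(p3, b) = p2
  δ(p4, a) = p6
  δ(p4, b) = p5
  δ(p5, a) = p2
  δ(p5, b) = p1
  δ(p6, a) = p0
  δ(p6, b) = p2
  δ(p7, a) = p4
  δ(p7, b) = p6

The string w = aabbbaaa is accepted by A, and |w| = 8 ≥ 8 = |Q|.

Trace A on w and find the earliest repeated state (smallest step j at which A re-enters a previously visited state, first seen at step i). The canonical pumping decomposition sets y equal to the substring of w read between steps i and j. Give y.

Run of A on w = a a b b b a a a:
  step 0: p0  (start)
  step 1: p3  (read a: p0→p3)
  step 2: p7  (read a: p3→p7)
  step 3: p6  (read b: p7→p6)
  step 4: p2  (read b: p6→p2)
  step 5: p2  (read b: p2→p2)   ← first repeat (p2 seen earlier)
  step 6: p4  (read a: p2→p4)
  step 7: p6  (read a: p4→p6)
  step 8: p0  (read a: p6→p0)

So i = 4, j = 5, giving x = w[0:4] = aabb, y = w[4:5] = b, z = w[5:8] = aaa.
Check: |xy| = 5 ≤ 8 and |y| = 1 ≥ 1. Reading y takes A from p2 back to p2, so every xyⁱz is accepted.

b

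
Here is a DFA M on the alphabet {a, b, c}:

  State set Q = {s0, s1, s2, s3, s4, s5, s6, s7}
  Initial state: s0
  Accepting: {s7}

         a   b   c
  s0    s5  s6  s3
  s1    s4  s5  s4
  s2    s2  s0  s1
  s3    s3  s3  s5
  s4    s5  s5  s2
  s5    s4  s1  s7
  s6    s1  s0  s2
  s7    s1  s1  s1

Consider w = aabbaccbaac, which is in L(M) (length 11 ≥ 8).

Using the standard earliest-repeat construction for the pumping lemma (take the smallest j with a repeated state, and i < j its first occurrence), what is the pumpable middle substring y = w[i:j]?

State sequence: s0 -a-> s5 -a-> s4 -b-> s5 -b-> s1 -a-> s4 -c-> s2 -c-> s1 -b-> s5 -a-> s4 -a-> s5 -c-> s7
First repeat at step 3: s5 was already visited.

So i = 1, j = 3, giving x = w[0:1] = a, y = w[1:3] = ab, z = w[3:11] = baccbaac.
Check: |xy| = 3 ≤ 8 and |y| = 2 ≥ 1. Reading y takes M from s5 back to s5, so every xyⁱz is accepted.
The DFA has 8 states, so the proof of the pumping lemma guarantees a repeated state among the first 8+1 visited; the segment between the two visits is the pumpable y.

ab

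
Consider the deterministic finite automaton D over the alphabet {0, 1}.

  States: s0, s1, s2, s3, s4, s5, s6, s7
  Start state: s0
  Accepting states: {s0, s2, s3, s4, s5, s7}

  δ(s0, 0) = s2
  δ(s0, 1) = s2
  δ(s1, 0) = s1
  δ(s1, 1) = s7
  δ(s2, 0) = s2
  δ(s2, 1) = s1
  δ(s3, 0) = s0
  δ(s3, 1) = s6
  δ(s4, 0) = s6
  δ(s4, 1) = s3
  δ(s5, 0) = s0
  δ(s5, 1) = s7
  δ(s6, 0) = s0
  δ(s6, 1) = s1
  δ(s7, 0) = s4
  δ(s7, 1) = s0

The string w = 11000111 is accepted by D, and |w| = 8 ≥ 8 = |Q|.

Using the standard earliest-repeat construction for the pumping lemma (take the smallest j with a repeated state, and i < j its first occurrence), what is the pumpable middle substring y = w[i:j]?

State sequence: s0 -1-> s2 -1-> s1 -0-> s1 -0-> s1 -0-> s1 -1-> s7 -1-> s0 -1-> s2
First repeat at step 3: s1 was already visited.

So i = 2, j = 3, giving x = w[0:2] = 11, y = w[2:3] = 0, z = w[3:8] = 00111.
Check: |xy| = 3 ≤ 8 and |y| = 1 ≥ 1. Reading y takes D from s1 back to s1, so every xyⁱz is accepted.

0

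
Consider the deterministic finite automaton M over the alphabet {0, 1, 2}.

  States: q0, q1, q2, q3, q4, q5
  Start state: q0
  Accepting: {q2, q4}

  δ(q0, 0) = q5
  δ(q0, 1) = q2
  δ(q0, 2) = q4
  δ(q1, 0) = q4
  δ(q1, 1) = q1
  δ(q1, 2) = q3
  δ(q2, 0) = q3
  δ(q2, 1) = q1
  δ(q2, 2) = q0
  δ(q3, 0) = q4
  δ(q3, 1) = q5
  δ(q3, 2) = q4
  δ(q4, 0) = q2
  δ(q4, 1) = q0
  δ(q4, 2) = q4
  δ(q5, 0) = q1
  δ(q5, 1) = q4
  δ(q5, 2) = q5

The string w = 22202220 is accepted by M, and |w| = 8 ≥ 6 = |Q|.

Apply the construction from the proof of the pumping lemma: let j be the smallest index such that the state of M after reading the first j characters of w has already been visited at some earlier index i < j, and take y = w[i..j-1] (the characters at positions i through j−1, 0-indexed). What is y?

State sequence: q0 -2-> q4 -2-> q4 -2-> q4 -0-> q2 -2-> q0 -2-> q4 -2-> q4 -0-> q2
First repeat at step 2: q4 was already visited.

So i = 1, j = 2, giving x = w[0:1] = 2, y = w[1:2] = 2, z = w[2:8] = 202220.
Check: |xy| = 2 ≤ 6 and |y| = 1 ≥ 1. Reading y takes M from q4 back to q4, so every xyⁱz is accepted.

2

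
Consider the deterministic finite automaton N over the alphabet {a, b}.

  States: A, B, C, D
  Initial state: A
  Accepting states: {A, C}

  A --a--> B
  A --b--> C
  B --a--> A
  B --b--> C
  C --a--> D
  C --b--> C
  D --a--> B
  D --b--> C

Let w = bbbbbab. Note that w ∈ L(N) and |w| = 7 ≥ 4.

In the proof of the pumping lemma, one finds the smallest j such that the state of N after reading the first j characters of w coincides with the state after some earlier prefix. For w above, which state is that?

C

State sequence: A -b-> C -b-> C -b-> C -b-> C -b-> C -a-> D -b-> C
First repeat at step 2: C was already visited.

The earliest repeat is at step j = 2: N is in C, which it already visited at step i = 1.
With |Q| = 4, pigeonhole forces a state repeat no later than step 4; the substring read between the first and second visits to that state can be pumped.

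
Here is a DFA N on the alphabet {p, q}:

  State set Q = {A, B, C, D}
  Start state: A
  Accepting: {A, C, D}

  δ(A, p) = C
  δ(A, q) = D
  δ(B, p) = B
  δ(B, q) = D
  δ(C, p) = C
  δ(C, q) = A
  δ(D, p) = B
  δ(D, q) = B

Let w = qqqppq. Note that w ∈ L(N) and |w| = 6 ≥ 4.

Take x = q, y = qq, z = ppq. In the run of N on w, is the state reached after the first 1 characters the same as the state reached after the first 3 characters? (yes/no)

State sequence: A -q-> D -q-> B -q-> D

After x (step 1): D. After xy (step 3): D.
They match, so y = qq drives N around a cycle from D back to itself; pumping y any number of times keeps N in D before reading z, and xyⁱz ∈ L(N) for every i ≥ 0.

yes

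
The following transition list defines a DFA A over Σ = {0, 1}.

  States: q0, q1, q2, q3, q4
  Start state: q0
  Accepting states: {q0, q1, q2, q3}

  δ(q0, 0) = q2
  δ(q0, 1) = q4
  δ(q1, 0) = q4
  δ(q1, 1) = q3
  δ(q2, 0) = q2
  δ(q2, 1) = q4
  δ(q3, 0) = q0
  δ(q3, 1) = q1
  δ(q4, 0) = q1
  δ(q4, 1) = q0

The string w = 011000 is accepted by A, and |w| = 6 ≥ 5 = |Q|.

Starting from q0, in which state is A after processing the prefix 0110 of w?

q2

Run of A on the first 4 characters of w = 0 1 1 0:
  step 0: q0  (start)
  step 1: q2  (read 0: q0→q2)
  step 2: q4  (read 1: q2→q4)
  step 3: q0  (read 1: q4→q0)
  step 4: q2  (read 0: q0→q2)

After reading 4 characters, A is in state q2.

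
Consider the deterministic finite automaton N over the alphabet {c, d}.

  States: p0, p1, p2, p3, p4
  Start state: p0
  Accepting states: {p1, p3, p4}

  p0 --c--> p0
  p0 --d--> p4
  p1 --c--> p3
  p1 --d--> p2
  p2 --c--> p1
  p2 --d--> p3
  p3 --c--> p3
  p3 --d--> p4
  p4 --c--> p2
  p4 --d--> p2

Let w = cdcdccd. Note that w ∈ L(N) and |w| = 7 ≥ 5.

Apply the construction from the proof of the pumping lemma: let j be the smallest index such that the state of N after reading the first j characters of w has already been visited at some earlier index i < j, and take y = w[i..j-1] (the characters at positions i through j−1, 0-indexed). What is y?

c

Run of N on w = c d c d c c d:
  step 0: p0  (start)
  step 1: p0  (read c: p0→p0)   ← first repeat (p0 seen earlier)
  step 2: p4  (read d: p0→p4)
  step 3: p2  (read c: p4→p2)
  step 4: p3  (read d: p2→p3)
  step 5: p3  (read c: p3→p3)
  step 6: p3  (read c: p3→p3)
  step 7: p4  (read d: p3→p4)

So i = 0, j = 1, giving x = w[0:0] = ε, y = w[0:1] = c, z = w[1:7] = dcdccd.
Check: |xy| = 1 ≤ 5 and |y| = 1 ≥ 1. Reading y takes N from p0 back to p0, so every xyⁱz is accepted.
Since N has 5 states, any run of length ≥ 5 visits 5+1 states, so by pigeonhole some state repeats within the first 5 steps — that repeat gives the pumpable loop.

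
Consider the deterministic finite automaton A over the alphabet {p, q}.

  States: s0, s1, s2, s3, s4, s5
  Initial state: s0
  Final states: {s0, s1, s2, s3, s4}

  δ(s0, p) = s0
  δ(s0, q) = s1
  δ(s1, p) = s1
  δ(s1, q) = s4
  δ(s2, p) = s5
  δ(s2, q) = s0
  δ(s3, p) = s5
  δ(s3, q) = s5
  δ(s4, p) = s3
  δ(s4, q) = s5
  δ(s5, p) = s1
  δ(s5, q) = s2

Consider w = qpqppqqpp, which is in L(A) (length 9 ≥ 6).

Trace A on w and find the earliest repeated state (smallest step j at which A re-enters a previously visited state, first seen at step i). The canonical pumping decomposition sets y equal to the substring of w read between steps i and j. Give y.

State sequence: s0 -q-> s1 -p-> s1 -q-> s4 -p-> s3 -p-> s5 -q-> s2 -q-> s0 -p-> s0 -p-> s0
First repeat at step 2: s1 was already visited.

So i = 1, j = 2, giving x = w[0:1] = q, y = w[1:2] = p, z = w[2:9] = qppqqpp.
Check: |xy| = 2 ≤ 6 and |y| = 1 ≥ 1. Reading y takes A from s1 back to s1, so every xyⁱz is accepted.
The DFA has 6 states, so the proof of the pumping lemma guarantees a repeated state among the first 6+1 visited; the segment between the two visits is the pumpable y.

p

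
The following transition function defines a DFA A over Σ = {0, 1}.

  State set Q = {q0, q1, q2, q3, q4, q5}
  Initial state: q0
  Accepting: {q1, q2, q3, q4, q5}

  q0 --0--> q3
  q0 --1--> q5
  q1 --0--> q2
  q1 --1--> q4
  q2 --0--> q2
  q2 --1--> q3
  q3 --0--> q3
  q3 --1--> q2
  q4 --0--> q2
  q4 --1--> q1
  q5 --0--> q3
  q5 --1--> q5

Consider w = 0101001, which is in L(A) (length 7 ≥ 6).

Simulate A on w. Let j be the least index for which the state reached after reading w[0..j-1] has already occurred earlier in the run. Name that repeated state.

q2

State sequence: q0 -0-> q3 -1-> q2 -0-> q2 -1-> q3 -0-> q3 -0-> q3 -1-> q2
First repeat at step 3: q2 was already visited.

The earliest repeat is at step j = 3: A is in q2, which it already visited at step i = 2.
With |Q| = 6, pigeonhole forces a state repeat no later than step 6; the substring read between the first and second visits to that state can be pumped.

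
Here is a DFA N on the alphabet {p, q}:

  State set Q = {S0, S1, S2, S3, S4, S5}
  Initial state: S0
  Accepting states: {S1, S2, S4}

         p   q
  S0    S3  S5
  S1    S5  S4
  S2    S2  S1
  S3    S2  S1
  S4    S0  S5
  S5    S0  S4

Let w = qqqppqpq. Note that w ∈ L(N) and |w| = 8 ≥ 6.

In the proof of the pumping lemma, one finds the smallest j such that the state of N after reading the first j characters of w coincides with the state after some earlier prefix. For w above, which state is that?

Run of N on w = q q q p p q p q:
  step 0: S0  (start)
  step 1: S5  (read q: S0→S5)
  step 2: S4  (read q: S5→S4)
  step 3: S5  (read q: S4→S5)   ← first repeat (S5 seen earlier)
  step 4: S0  (read p: S5→S0)
  step 5: S3  (read p: S0→S3)
  step 6: S1  (read q: S3→S1)
  step 7: S5  (read p: S1→S5)
  step 8: S4  (read q: S5→S4)

The earliest repeat is at step j = 3: N is in S5, which it already visited at step i = 1.
Pumping length from the standard proof: p = 6 (the number of states). The repeated state found above gives |xy| = j ≤ 6 and |y| = j − i ≥ 1.

S5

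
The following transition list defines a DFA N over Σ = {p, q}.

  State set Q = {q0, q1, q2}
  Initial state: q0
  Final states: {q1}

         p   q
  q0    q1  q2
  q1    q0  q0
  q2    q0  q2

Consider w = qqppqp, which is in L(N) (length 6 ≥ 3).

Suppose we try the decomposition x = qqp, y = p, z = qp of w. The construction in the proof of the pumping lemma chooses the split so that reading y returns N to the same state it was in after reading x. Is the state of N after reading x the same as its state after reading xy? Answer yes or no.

Run of N on the first 4 characters of w = q q p p:
  step 0: q0  (start)
  step 1: q2  (read q: q0→q2)
  step 2: q2  (read q: q2→q2)
  step 3: q0  (read p: q2→q0)
  step 4: q1  (read p: q0→q1)

After x (step 3): q0. After xy (step 4): q1.
They differ (q0 ≠ q1), so y is not a cycle from the state after x; this split is not the one the pumping-lemma construction produces, and pumping y need not keep the string in L(N).

no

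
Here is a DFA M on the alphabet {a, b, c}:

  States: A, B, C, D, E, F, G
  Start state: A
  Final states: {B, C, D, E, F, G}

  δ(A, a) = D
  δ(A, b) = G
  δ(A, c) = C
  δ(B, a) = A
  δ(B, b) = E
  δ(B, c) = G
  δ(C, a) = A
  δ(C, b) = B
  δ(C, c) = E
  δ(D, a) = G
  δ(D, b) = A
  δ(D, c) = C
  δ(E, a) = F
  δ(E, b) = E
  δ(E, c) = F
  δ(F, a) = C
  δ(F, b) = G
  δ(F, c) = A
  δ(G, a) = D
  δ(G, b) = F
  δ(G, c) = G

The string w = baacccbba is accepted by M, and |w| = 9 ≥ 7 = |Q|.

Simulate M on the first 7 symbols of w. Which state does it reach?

F

Run of M on the first 7 characters of w = b a a c c c b:
  step 0: A  (start)
  step 1: G  (read b: A→G)
  step 2: D  (read a: G→D)
  step 3: G  (read a: D→G)
  step 4: G  (read c: G→G)
  step 5: G  (read c: G→G)
  step 6: G  (read c: G→G)
  step 7: F  (read b: G→F)

After reading 7 characters, M is in state F.
(This kind of state-tracing is the core of the pumping-lemma construction: with 7 states, pigeonhole forces a repeat within the first 7 steps.)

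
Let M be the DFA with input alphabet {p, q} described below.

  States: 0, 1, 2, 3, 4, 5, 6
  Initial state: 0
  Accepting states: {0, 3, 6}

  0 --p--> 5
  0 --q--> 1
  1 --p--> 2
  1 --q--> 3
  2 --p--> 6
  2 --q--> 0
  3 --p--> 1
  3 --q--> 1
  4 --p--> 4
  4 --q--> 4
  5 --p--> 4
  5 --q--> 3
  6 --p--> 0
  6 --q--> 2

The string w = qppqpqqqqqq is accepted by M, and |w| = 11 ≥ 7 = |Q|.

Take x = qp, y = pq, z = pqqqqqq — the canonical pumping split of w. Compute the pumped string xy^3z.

qppqpqpqpqqqqqq

xy^3z = qp·pq·pq·pq·pqqqqqq = qppqpqpqpqqqqqq.
Reading y = pq takes M from 2 back to 2, so after x·y·y·y the machine is still in 2, and z then leads to the accepting state 3. Hence qppqpqpqpqqqqqq ∈ L(M).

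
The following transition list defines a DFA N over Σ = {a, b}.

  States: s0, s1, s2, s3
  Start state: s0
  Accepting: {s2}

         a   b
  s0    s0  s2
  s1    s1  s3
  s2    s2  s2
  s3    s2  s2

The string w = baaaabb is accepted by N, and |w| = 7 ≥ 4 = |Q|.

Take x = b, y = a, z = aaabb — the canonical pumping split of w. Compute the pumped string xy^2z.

baaaaabb

xy^2z = b·a·a·aaabb = baaaaabb.
Reading y = a takes N from s2 back to s2, so after x·y·y the machine is still in s2, and z then leads to the accepting state s2. Hence baaaaabb ∈ L(N).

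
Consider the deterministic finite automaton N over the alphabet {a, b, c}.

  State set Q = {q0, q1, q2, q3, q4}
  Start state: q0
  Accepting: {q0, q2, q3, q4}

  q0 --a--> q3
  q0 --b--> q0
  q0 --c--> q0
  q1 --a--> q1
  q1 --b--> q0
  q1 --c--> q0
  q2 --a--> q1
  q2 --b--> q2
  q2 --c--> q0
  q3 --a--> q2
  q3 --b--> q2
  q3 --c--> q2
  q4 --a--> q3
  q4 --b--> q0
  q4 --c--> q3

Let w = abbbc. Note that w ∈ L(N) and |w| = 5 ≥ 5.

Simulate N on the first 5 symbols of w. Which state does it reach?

State sequence: q0 -a-> q3 -b-> q2 -b-> q2 -b-> q2 -c-> q0

After reading 5 characters, N is in state q0.

q0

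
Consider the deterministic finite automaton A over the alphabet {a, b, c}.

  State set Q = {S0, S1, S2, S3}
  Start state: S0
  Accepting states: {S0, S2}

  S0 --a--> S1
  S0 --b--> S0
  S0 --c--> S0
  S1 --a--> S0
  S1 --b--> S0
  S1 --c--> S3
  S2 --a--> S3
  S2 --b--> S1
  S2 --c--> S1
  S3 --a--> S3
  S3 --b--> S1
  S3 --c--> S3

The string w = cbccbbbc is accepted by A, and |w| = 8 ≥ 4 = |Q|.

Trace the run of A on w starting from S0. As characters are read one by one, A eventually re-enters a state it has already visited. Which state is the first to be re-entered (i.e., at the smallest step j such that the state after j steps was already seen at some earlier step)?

State sequence: S0 -c-> S0 -b-> S0 -c-> S0 -c-> S0 -b-> S0 -b-> S0 -b-> S0 -c-> S0
First repeat at step 1: S0 was already visited.

The earliest repeat is at step j = 1: A is in S0, which it already visited at step i = 0.
With |Q| = 4, pigeonhole forces a state repeat no later than step 4; the substring read between the first and second visits to that state can be pumped.

S0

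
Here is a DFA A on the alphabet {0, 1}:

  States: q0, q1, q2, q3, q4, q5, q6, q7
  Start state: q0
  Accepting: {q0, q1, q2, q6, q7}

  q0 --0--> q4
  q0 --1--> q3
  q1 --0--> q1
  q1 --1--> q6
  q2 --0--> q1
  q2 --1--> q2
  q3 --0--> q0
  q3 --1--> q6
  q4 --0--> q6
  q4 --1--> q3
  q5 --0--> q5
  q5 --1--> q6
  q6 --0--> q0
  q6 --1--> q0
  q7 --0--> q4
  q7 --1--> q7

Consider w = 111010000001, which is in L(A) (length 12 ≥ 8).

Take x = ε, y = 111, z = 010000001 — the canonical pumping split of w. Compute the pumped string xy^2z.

111111010000001

xy^2z = ε·111·111·010000001 = 111111010000001.
Reading y = 111 takes A from q0 back to q0, so after x·y·y the machine is still in q0, and z then leads to the accepting state q0. Hence 111111010000001 ∈ L(A).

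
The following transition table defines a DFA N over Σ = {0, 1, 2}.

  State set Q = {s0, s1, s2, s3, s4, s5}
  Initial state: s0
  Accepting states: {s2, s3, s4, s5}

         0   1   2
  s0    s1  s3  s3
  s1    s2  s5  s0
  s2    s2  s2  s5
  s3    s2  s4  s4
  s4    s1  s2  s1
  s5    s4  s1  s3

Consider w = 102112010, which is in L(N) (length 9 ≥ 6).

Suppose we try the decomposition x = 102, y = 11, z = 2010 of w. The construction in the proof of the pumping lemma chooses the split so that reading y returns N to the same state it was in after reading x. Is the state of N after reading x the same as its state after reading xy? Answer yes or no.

Run of N on the first 5 characters of w = 1 0 2 1 1:
  step 0: s0  (start)
  step 1: s3  (read 1: s0→s3)
  step 2: s2  (read 0: s3→s2)
  step 3: s5  (read 2: s2→s5)
  step 4: s1  (read 1: s5→s1)
  step 5: s5  (read 1: s1→s5)

After x (step 3): s5. After xy (step 5): s5.
They match, so y = 11 drives N around a cycle from s5 back to itself; pumping y any number of times keeps N in s5 before reading z, and xyⁱz ∈ L(N) for every i ≥ 0.

yes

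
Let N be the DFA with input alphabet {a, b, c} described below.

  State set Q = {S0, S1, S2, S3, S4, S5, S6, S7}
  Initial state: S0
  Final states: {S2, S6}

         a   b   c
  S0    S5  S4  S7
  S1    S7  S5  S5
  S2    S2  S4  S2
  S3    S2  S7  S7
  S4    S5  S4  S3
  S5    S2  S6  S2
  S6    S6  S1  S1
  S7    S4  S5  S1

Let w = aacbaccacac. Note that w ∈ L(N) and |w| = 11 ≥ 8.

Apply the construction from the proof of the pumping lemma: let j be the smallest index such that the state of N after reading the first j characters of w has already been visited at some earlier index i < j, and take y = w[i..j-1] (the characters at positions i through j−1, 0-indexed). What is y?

c

State sequence: S0 -a-> S5 -a-> S2 -c-> S2 -b-> S4 -a-> S5 -c-> S2 -c-> S2 -a-> S2 -c-> S2 -a-> S2 -c-> S2
First repeat at step 3: S2 was already visited.

So i = 2, j = 3, giving x = w[0:2] = aa, y = w[2:3] = c, z = w[3:11] = baccacac.
Check: |xy| = 3 ≤ 8 and |y| = 1 ≥ 1. Reading y takes N from S2 back to S2, so every xyⁱz is accepted.
Since N has 8 states, any run of length ≥ 8 visits 8+1 states, so by pigeonhole some state repeats within the first 8 steps — that repeat gives the pumpable loop.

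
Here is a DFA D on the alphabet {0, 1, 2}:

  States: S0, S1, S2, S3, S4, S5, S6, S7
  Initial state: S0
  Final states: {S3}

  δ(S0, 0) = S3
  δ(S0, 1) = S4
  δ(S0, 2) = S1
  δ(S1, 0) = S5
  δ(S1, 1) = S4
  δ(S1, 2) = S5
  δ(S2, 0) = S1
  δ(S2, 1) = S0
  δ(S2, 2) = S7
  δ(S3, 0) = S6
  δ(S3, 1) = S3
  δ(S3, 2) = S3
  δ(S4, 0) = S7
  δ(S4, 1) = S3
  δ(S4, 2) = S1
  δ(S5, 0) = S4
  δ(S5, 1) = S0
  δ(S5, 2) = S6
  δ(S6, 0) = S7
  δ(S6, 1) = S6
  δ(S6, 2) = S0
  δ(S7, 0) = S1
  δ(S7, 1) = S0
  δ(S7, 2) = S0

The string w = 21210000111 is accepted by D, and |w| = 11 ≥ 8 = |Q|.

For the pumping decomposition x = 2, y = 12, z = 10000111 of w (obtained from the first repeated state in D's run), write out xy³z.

xy^3z = 2·12·12·12·10000111 = 212121210000111.
Reading y = 12 takes D from S1 back to S1, so after x·y·y·y the machine is still in S1, and z then leads to the accepting state S3. Hence 212121210000111 ∈ L(D).

212121210000111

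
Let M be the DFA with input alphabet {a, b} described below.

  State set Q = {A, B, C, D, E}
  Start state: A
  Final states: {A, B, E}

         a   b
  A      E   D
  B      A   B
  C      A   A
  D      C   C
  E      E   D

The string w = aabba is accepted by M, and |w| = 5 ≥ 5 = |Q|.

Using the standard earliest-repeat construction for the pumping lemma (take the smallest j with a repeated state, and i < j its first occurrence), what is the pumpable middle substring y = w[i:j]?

Run of M on w = a a b b a:
  step 0: A  (start)
  step 1: E  (read a: A→E)
  step 2: E  (read a: E→E)   ← first repeat (E seen earlier)
  step 3: D  (read b: E→D)
  step 4: C  (read b: D→C)
  step 5: A  (read a: C→A)

So i = 1, j = 2, giving x = w[0:1] = a, y = w[1:2] = a, z = w[2:5] = bba.
Check: |xy| = 2 ≤ 5 and |y| = 1 ≥ 1. Reading y takes M from E back to E, so every xyⁱz is accepted.

a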